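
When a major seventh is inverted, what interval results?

Inverted interval numbers add to nine, so a seventh pairs with a second (7 + 2 = 9).
The quality also flips — major becomes minor — giving a minor second.

minor 2nd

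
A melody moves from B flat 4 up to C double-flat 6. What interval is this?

diminished ninth

B to C spans two letter names (B-C), plus an octave — that makes it a ninth of some quality.
Bb4 to Cbb6 spans 12 semitones — two semitones narrower than the major ninth (14) — giving a diminished ninth.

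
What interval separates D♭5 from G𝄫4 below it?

augmented 5th

Descending from Db5 to Gbb4 is the same interval as ascending Gbb4 to Db5.
G to D spans five letter names (G-A-B-C-D), so the interval is some kind of fifth.
A perfect fifth would be 7 semitones; Gbb4 to Db5 is 8, one semitone wider, so the interval is augmented.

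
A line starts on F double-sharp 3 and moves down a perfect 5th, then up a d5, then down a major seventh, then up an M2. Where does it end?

Down a perfect fifth from F##3: B#2 (7 semitones down).
Up a diminished fifth from B#2: F#3 (6 semitones up).
Down a major seventh from F#3: G2 (11 semitones down).
A major second up from G2 is A2.

A 2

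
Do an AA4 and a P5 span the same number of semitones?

Yes

A doubly augmented fourth spans 7 semitones, and a perfect fifth also spans 7 semitones — they're enharmonic.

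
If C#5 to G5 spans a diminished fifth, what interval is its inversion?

augmented fourth

Interval numbers invert to sum to nine: 5 + 4 = 9, so a fifth inverts to a fourth.
And diminished becomes augmented under inversion, so we get an augmented fourth.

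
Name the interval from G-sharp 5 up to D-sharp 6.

G to D spans five letter names (G-A-B-C-D), so the interval is some kind of fifth.
G#5 to D#6 is 7 semitones, matching the perfect fifth exactly, so the quality is perfect.

P5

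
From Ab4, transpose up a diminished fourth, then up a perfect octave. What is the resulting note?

A diminished fourth up from Ab4 is Dbb5.
Up a perfect octave from Dbb5: Dbb6 (12 semitones up).

Dbb6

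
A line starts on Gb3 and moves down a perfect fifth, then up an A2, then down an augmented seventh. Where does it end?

Down a perfect fifth from Gb3: Cb3 (7 semitones down).
Cb3 up an augmented second → D3 (3 semitones).
D3 down an augmented seventh → Ebb2 (12 semitones).

Ebb2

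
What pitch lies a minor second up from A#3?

B3

Counting two letter names up from A lands on B.
Moving 1 semitone up from A#3 (the size of a minor second) reaches B3.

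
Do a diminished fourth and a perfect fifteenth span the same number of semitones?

4 semitones (diminished fourth) vs 24 semitones (perfect fifteenth): not equal.

No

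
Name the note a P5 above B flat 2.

The fifth takes the letter from B up to F.
A perfect fifth is 7 semitones; 7 semitones up from Bb2 gives F3.

F 3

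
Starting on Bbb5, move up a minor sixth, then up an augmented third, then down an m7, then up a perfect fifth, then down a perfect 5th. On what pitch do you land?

Bbb5 up a minor sixth → Gbb6 (8 semitones).
An augmented third up from Gbb6 is Bb6.
Down a minor seventh from Bb6: C6 (10 semitones down).
Up a perfect fifth from C6: G6 (7 semitones up).
Down a perfect fifth from G6: C6 (7 semitones down).

C6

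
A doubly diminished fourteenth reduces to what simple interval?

Take out an octave (7 from the number): 14 − 7 = 7.
Quality carries through unchanged, so the simple form is a doubly diminished seventh.

doubly diminished seventh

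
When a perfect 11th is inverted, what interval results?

First reduce the compound perfect eleventh to its simple form, a perfect fourth.
Inverted interval numbers add to nine, so a fourth pairs with a fifth (4 + 5 = 9).
Quality inverts too: perfect stays perfect. That makes the inversion a perfect fifth.

perfect fifth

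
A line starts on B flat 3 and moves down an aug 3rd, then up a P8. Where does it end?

Bb3 down an augmented third → Gbb3 (5 semitones).
Up a perfect octave from Gbb3: Gbb4 (12 semitones up).

G double-flat 4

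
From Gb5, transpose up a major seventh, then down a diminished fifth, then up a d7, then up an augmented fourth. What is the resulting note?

D7

A major seventh up from Gb5 is F6.
Down a diminished fifth from F6: B5 (6 semitones down).
B5 up a diminished seventh → Ab6 (9 semitones).
Up an augmented fourth from Ab6: D7 (6 semitones up).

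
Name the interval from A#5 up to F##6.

A to F spans six letter names (A-B-C-D-E-F): a sixth.
A#5 to F##6 is 9 semitones, matching the major sixth exactly, so the quality is major.

major sixth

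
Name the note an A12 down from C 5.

F-flat 3

Five letters down from C (plus an octave) reaches F.
Moving 20 semitones down from C5 (the size of an augmented twelfth) reaches Fb3.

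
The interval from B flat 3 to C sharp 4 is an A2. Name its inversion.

diminished 7th

Interval numbers invert to sum to nine: 2 + 7 = 9, so a second inverts to a seventh.
The quality also flips — augmented becomes diminished — giving a diminished seventh.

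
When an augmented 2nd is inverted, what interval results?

Inverted interval numbers add to nine, so a second pairs with a seventh (2 + 7 = 9).
And augmented becomes diminished under inversion, so we get a diminished seventh.

d7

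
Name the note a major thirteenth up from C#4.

The thirteenth's letter: C up six letter names plus an octave → A.
A major thirteenth is 21 semitones; 21 semitones up from C#4 gives A#5.

A#5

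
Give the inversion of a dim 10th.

A6

First reduce the compound diminished tenth to its simple form, a diminished third.
Interval numbers invert to sum to nine: 3 + 6 = 9, so a third inverts to a sixth.
Quality inverts too: diminished becomes augmented. That makes the inversion an augmented sixth.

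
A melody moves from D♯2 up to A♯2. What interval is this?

perfect fifth

D to A spans five letter names (D-E-F-G-A): a fifth.
D#2 to A#2 is 7 semitones, matching the perfect fifth exactly, so the quality is perfect.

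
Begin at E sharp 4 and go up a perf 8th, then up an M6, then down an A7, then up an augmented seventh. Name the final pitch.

A perfect octave up from E#4 is E#5.
E#5 up a major sixth → C##6 (9 semitones).
C##6 down an augmented seventh → D5 (12 semitones).
D5 up an augmented seventh → C##6 (12 semitones).

C double-sharp 6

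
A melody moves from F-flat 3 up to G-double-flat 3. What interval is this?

minor second

F to G spans two letter names (F-G), so the interval is some kind of second.
At 1 semitone, Fb3→Gbb3 falls one short of a major second: minor.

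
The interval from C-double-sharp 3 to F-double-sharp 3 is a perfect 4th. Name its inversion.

perfect 5th

Interval numbers invert to sum to nine: 4 + 5 = 9, so a fourth inverts to a fifth.
And perfect stays perfect under inversion, so we get a perfect fifth.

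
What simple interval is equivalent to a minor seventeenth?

minor 3rd

Take out 2 octaves (14 from the number): 17 − 14 = 3.
So a minor seventeenth is 2 octaves plus a minor third. The quality is unchanged.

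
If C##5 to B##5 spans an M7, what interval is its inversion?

m2

Interval numbers invert to sum to nine: 7 + 2 = 9, so a seventh inverts to a second.
And major becomes minor under inversion, so we get a minor second.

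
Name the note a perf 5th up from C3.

G3

The fifth takes the letter from C up to G.
Moving 7 semitones up from C3 (the size of a perfect fifth) reaches G3.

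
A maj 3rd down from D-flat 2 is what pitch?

B-double-flat 1

Three letter names down from D: B.
A major third spans 4 semitones, so from Db2 the target pitch is Bbb1.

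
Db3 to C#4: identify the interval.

augmented 7th

D to C spans seven letter names (D-E-F-G-A-B-C) — that makes it a seventh of some quality.
The major seventh is 11 semitones; here we have 12, one semitone wider: augmented.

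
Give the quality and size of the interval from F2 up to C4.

P12

F to C spans five letter names (F-G-A-B-C), plus an octave — that makes it a twelfth of some quality.
Counting semitones, F2→C4 is 19, which is the perfect twelfth.
(Equivalently, a compound perfect fifth: a perfect fifth plus an octave.)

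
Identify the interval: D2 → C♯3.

D to C spans seven letter names (D-E-F-G-A-B-C): a seventh.
D2 to C#3 is 11 semitones, matching the major seventh exactly, so the quality is major.

M7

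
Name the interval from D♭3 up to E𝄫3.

D to E spans two letter names (D-E) — that makes it a second of some quality.
A major second would be 2 semitones, but Db3 to Ebb3 is 1 — one semitone narrower, making it a minor second.

minor second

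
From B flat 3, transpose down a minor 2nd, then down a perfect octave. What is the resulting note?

A 2

Down a minor second from Bb3: A3 (1 semitone down).
Down a perfect octave from A3: A2 (12 semitones down).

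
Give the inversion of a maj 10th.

minor sixth

First reduce the compound major tenth to its simple form, a major third.
Inverted interval numbers add to nine, so a third pairs with a sixth (3 + 6 = 9).
Quality inverts too: major becomes minor. That makes the inversion a minor sixth.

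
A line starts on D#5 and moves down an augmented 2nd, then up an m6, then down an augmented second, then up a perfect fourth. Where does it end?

Down an augmented second from D#5: C5 (3 semitones down).
Up a minor sixth from C5: Ab5 (8 semitones up).
An augmented second down from Ab5 is Gbb5.
Up a perfect fourth from Gbb5: Cbb6 (5 semitones up).

Cbb6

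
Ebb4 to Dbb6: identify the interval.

m14

E to D spans seven letter names (E-F-G-A-B-C-D), plus an octave — that makes it a fourteenth of some quality.
Ebb4 to Dbb6 is 22 semitones, a half step short of the major fourteenth (23), so this is minor.
(Equivalently, a compound minor seventh: a minor seventh plus an octave.)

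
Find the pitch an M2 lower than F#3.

E3

The second takes the letter from F down to E.
A major second spans 2 semitones, so from F#3 the target pitch is E3.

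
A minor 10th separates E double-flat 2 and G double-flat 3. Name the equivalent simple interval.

m3

Each octave removed subtracts seven from the number: 10 − 7 = 3.
That makes a minor tenth a compound minor third — an octave plus a minor third.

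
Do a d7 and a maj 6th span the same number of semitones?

Yes

A diminished seventh spans 9 semitones, and a major sixth also spans 9 semitones — they're enharmonic.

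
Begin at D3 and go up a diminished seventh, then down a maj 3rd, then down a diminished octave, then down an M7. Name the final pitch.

Up a diminished seventh from D3: Cb4 (9 semitones up).
Down a major third from Cb4: Abb3 (4 semitones down).
Abb3 down a diminished octave → Ab2 (11 semitones).
Down a major seventh from Ab2: Bbb1 (11 semitones down).

Bbb1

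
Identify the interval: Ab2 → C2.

minor sixth

Descending from Ab2 to C2 is the same interval as ascending C2 to Ab2.
C to A spans six letter names (C-D-E-F-G-A): a sixth.
A major sixth would be 9 semitones, but C2 to Ab2 is 8 — one semitone narrower, making it a minor sixth.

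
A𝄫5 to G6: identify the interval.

augmented seventh

A to G spans seven letter names (A-B-C-D-E-F-G), so the interval is some kind of seventh.
The major seventh is 11 semitones; here we have 12, one semitone wider: augmented.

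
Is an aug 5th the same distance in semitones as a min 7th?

No

An augmented fifth is 8 semitones but a minor seventh is 10 semitones — different sizes.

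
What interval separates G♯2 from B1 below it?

Descending from G#2 to B1 is the same interval as ascending B1 to G#2.
B to G spans six letter names (B-C-D-E-F-G): a sixth.
B1 to G#2 is 9 semitones, matching the major sixth exactly, so the quality is major.

M6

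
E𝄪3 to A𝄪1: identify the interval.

P12

Descending from E##3 to A##1 is the same interval as ascending A##1 to E##3.
A to E spans five letter names (A-B-C-D-E), plus an octave, so the interval is some kind of twelfth.
A##1 to E##3 is 19 semitones, matching the perfect twelfth exactly, so the quality is perfect.
(Equivalently, a compound perfect fifth: a perfect fifth plus an octave.)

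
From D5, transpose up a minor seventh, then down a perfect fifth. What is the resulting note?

A minor seventh up from D5 is C6.
Down a perfect fifth from C6: F5 (7 semitones down).

F5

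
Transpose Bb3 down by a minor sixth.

D3

The sixth takes the letter from B down to D.
Moving 8 semitones down from Bb3 (the size of a minor sixth) reaches D3.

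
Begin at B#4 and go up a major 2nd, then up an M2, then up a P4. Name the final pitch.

Up a major second from B#4: C##5 (2 semitones up).
C##5 up a major second → D##5 (2 semitones).
D##5 up a perfect fourth → G##5 (5 semitones).

G##5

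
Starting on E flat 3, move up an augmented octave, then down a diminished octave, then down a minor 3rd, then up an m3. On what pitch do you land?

E sharp 3

Up an augmented octave from Eb3: E4 (13 semitones up).
Down a diminished octave from E4: E#3 (11 semitones down).
E#3 down a minor third → C##3 (3 semitones).
Up a minor third from C##3: E#3 (3 semitones up).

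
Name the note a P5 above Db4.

Ab4

Counting five letter names up from D lands on A.
Moving 7 semitones up from Db4 (the size of a perfect fifth) reaches Ab4.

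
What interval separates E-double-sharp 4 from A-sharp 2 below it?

augmented twelfth

Descending from E##4 to A#2 is the same interval as ascending A#2 to E##4.
A to E spans five letter names (A-B-C-D-E), plus an octave — that makes it a twelfth of some quality.
A perfect twelfth would be 19 semitones; A#2 to E##4 is 20, one semitone wider, so the interval is augmented.
(Equivalently, a compound augmented fifth: an augmented fifth plus an octave.)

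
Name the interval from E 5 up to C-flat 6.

diminished sixth

E to C spans six letter names (E-F-G-A-B-C) — that makes it a sixth of some quality.
The major sixth is 9 semitones; here we have 7, two semitones narrower: diminished.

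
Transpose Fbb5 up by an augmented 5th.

Five letter names up from F: C.
Moving 8 semitones up from Fbb5 (the size of an augmented fifth) reaches Cb6.

Cb6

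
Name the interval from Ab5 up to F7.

A to F spans six letter names (A-B-C-D-E-F), plus an octave: a thirteenth.
Ab5 to F7 is 21 semitones, matching the major thirteenth exactly, so the quality is major.
(Equivalently, a compound major sixth: a major sixth plus an octave.)

major thirteenth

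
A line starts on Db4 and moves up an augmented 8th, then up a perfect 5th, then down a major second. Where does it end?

G5

Db4 up an augmented octave → D5 (13 semitones).
Up a perfect fifth from D5: A5 (7 semitones up).
A major second down from A5 is G5.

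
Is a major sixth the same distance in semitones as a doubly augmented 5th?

A major sixth = 9 semitones = a doubly augmented fifth; enharmonically equal.

Yes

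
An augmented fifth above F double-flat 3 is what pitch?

The fifth takes the letter from F up to C.
An augmented fifth spans 8 semitones, so from Fbb3 the target pitch is Cb4.

C flat 4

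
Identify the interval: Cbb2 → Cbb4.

perfect fifteenth

C to C is the same letter name, plus 2 octaves: a fifteenth.
The perfect fifteenth spans 24 semitones, and Cbb2 to Cbb4 is exactly 24 semitones — so this is a perfect fifteenth.
(Equivalently, a compound perfect octave: a perfect octave plus an octave.)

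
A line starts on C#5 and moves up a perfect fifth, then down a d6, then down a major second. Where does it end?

Up a perfect fifth from C#5: G#5 (7 semitones up).
A diminished sixth down from G#5 is B##4.
Down a major second from B##4: A##4 (2 semitones down).

A##4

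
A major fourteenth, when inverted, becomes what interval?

First reduce the compound major fourteenth to its simple form, a major seventh.
Inverted interval numbers add to nine, so a seventh pairs with a second (7 + 2 = 9).
The quality also flips — major becomes minor — giving a minor second.

minor second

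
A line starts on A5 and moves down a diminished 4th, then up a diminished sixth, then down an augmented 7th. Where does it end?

Dbb5

Down a diminished fourth from A5: E#5 (4 semitones down).
A diminished sixth up from E#5 is C6.
Down an augmented seventh from C6: Dbb5 (12 semitones down).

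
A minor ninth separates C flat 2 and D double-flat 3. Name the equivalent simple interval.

Each octave removed subtracts seven from the number: 9 − 7 = 2.
That makes a minor ninth a compound minor second — an octave plus a minor second.

minor 2nd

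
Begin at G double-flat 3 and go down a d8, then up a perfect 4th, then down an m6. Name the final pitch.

Down a diminished octave from Gbb3: Gb2 (11 semitones down).
A perfect fourth up from Gb2 is Cb3.
Down a minor sixth from Cb3: Eb2 (8 semitones down).

E flat 2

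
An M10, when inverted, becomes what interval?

First reduce the compound major tenth to its simple form, a major third.
Inverted interval numbers add to nine, so a third pairs with a sixth (3 + 6 = 9).
The quality also flips — major becomes minor — giving a minor sixth.

minor sixth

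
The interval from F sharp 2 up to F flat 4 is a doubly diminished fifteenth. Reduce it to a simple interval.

Subtracting seven from the interval number removes an octave: 15 − 7 = 8.
So a doubly diminished fifteenth is an octave plus a doubly diminished octave. The quality is unchanged.

doubly diminished octave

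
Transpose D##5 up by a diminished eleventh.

Four letters up from D (plus an octave) reaches G.
Moving 16 semitones up from D##5 (the size of a diminished eleventh) reaches G#6.

G#6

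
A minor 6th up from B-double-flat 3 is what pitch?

Six letter names up from B: G.
Moving 8 semitones up from Bbb3 (the size of a minor sixth) reaches Gbb4.

G-double-flat 4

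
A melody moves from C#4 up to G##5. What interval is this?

augmented twelfth

C to G spans five letter names (C-D-E-F-G), plus an octave — that makes it a twelfth of some quality.
A perfect twelfth would be 19 semitones; C#4 to G##5 is 20, one semitone wider, so the interval is augmented.
(Equivalently, a compound augmented fifth: an augmented fifth plus an octave.)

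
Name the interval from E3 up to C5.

minor thirteenth

E to C spans six letter names (E-F-G-A-B-C), plus an octave — that makes it a thirteenth of some quality.
At 20 semitones, E3→C5 falls one short of a major thirteenth: minor.
(Equivalently, a compound minor sixth: a minor sixth plus an octave.)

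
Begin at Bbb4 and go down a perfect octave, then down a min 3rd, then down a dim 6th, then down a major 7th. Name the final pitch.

Bbb4 down a perfect octave → Bbb3 (12 semitones).
A minor third down from Bbb3 is Gb3.
A diminished sixth down from Gb3 is B2.
Down a major seventh from B2: C2 (11 semitones down).

C2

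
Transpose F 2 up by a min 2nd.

Counting two letter names up from F lands on G.
Moving 1 semitone up from F2 (the size of a minor second) reaches Gb2.

G-flat 2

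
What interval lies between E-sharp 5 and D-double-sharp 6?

E to D spans seven letter names (E-F-G-A-B-C-D), so the interval is some kind of seventh.
Counting semitones, E#5→D##6 is 11, which is the major seventh.

major 7th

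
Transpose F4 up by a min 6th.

The sixth takes the letter from F up to D.
Moving 8 semitones up from F4 (the size of a minor sixth) reaches Db5.

Db5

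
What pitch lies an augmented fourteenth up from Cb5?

B6

The fourteenth's letter: C up seven letter names plus an octave → B.
An augmented fourteenth is 24 semitones; 24 semitones up from Cb5 gives B6.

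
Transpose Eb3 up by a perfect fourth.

Four letter names up from E: A.
A perfect fourth spans 5 semitones, so from Eb3 the target pitch is Ab3.

Ab3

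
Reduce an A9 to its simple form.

augmented 2nd

Subtracting seven from the interval number removes an octave: 9 − 7 = 2.
That makes an augmented ninth a compound augmented second — an octave plus an augmented second.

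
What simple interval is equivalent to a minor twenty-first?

m7

Each octave removed subtracts seven from the number: 21 − 14 = 7.
That makes a minor twenty-first a compound minor seventh — 2 octaves plus a minor seventh.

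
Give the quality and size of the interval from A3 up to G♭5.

A to G spans seven letter names (A-B-C-D-E-F-G), plus an octave: a fourteenth.
The major fourteenth is 23 semitones; here we have 21, two semitones narrower: diminished.
(Equivalently, a compound diminished seventh: a diminished seventh plus an octave.)

diminished 14th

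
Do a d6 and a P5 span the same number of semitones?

Yes

Both span 7 semitones: a diminished sixth and a perfect fifth are the same chromatic distance.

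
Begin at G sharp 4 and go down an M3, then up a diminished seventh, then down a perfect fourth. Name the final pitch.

A flat 4

A major third down from G#4 is E4.
Up a diminished seventh from E4: Db5 (9 semitones up).
Db5 down a perfect fourth → Ab4 (5 semitones).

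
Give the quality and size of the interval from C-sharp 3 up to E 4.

minor 10th

C to E spans three letter names (C-D-E), plus an octave: a tenth.
At 15 semitones, C#3→E4 falls one short of a major tenth: minor.
(Equivalently, a compound minor third: a minor third plus an octave.)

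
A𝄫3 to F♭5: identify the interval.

A to F spans six letter names (A-B-C-D-E-F), plus an octave: a thirteenth.
The major thirteenth spans 21 semitones, and Abb3 to Fb5 is exactly 21 semitones — so this is a major thirteenth.
(Equivalently, a compound major sixth: a major sixth plus an octave.)

major thirteenth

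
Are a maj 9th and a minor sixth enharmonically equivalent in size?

No

A major ninth spans 14 semitones; a minor sixth spans 8 semitones. They differ by 6.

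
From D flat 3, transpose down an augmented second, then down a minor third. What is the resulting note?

Down an augmented second from Db3: Cbb3 (3 semitones down).
Down a minor third from Cbb3: Abb2 (3 semitones down).

A double-flat 2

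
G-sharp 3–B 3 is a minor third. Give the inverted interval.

major 6th

Interval numbers invert to sum to nine: 3 + 6 = 9, so a third inverts to a sixth.
And minor becomes major under inversion, so we get a major sixth.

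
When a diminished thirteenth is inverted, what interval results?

augmented third

First reduce the compound diminished thirteenth to its simple form, a diminished sixth.
Interval numbers invert to sum to nine: 6 + 3 = 9, so a sixth inverts to a third.
Quality inverts too: diminished becomes augmented. That makes the inversion an augmented third.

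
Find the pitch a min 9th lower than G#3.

F##2

Counting two letter names plus an octave down from G lands on F.
A minor ninth spans 13 semitones, so from G#3 the target pitch is F##2.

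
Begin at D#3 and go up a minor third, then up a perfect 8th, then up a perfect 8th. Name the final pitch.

D#3 up a minor third → F#3 (3 semitones).
Up a perfect octave from F#3: F#4 (12 semitones up).
Up a perfect octave from F#4: F#5 (12 semitones up).

F#5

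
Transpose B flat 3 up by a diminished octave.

The letter stays B (same as the start), shifted an octave up.
Moving 11 semitones up from Bb3 (the size of a diminished octave) reaches Bbb4.

B double-flat 4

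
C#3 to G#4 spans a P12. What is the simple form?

Take out an octave (7 from the number): 12 − 7 = 5.
So a perfect twelfth is an octave plus a perfect fifth. The quality is unchanged.

P5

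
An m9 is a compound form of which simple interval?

minor second

Subtracting seven from the interval number removes an octave: 9 − 7 = 2.
That makes a minor ninth a compound minor second — an octave plus a minor second.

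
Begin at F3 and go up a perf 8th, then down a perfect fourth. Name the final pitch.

A perfect octave up from F3 is F4.
F4 down a perfect fourth → C4 (5 semitones).

C4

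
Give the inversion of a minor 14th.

First reduce the compound minor fourteenth to its simple form, a minor seventh.
The rule of nine gives the new number: 9 − 7 = 2, so a seventh becomes a second.
Quality inverts too: minor becomes major. That makes the inversion a major second.

M2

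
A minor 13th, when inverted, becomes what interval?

M3

First reduce the compound minor thirteenth to its simple form, a minor sixth.
The rule of nine gives the new number: 9 − 6 = 3, so a sixth becomes a third.
And minor becomes major under inversion, so we get a major third.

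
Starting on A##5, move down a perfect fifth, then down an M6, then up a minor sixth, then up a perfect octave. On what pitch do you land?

D#6

A perfect fifth down from A##5 is D##5.
Down a major sixth from D##5: F##4 (9 semitones down).
A minor sixth up from F##4 is D#5.
A perfect octave up from D#5 is D#6.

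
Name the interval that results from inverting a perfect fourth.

Interval numbers invert to sum to nine: 4 + 5 = 9, so a fourth inverts to a fifth.
Quality inverts too: perfect stays perfect. That makes the inversion a perfect fifth.

P5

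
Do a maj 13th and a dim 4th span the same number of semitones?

No

A major thirteenth spans 21 semitones; a diminished fourth spans 4 semitones. They differ by 17.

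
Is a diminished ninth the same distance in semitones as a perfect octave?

Both span 12 semitones: a diminished ninth and a perfect octave are the same chromatic distance.

Yes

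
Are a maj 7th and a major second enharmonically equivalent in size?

No

A major seventh is 11 semitones but a major second is 2 semitones — different sizes.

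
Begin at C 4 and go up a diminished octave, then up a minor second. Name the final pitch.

D double-flat 5

C4 up a diminished octave → Cb5 (11 semitones).
Cb5 up a minor second → Dbb5 (1 semitone).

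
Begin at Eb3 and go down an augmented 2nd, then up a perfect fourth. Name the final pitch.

An augmented second down from Eb3 is Dbb3.
A perfect fourth up from Dbb3 is Gbb3.

Gbb3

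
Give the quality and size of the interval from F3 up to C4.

P5

F to C spans five letter names (F-G-A-B-C): a fifth.
The perfect fifth spans 7 semitones, and F3 to C4 is exactly 7 semitones — so this is a perfect fifth.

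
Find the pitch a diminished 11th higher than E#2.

The eleventh's letter: E up four letter names plus an octave → A.
A diminished eleventh spans 16 semitones, so from E#2 the target pitch is A3.

A3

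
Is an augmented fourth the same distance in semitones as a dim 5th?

Yes

Both span 6 semitones: an augmented fourth and a diminished fifth are the same chromatic distance.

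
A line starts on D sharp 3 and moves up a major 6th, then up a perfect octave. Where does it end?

B sharp 4

Up a major sixth from D#3: B#3 (9 semitones up).
A perfect octave up from B#3 is B#4.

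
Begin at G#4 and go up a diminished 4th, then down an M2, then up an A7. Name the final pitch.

A diminished fourth up from G#4 is C5.
A major second down from C5 is Bb4.
An augmented seventh up from Bb4 is A#5.

A#5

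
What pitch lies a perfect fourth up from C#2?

Counting four letter names up from C lands on F.
Moving 5 semitones up from C#2 (the size of a perfect fourth) reaches F#2.

F#2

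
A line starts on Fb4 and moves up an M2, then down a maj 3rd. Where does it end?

Ebb4

A major second up from Fb4 is Gb4.
Down a major third from Gb4: Ebb4 (4 semitones down).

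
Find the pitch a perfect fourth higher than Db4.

The fourth takes the letter from D up to G.
Moving 5 semitones up from Db4 (the size of a perfect fourth) reaches Gb4.

Gb4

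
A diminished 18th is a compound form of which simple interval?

Subtracting seven from the interval number removes an octave: 18 − 14 = 4.
So a diminished eighteenth is 2 octaves plus a diminished fourth. The quality is unchanged.

diminished 4th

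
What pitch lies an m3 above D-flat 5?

F-flat 5

Counting three letter names up from D lands on F.
A minor third spans 3 semitones, so from Db5 the target pitch is Fb5.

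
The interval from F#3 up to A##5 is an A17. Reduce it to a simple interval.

A3

Subtracting seven from the interval number removes an octave: 17 − 14 = 3.
Quality carries through unchanged, so the simple form is an augmented third.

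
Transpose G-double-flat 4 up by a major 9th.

A-double-flat 5

The ninth's letter: G up two letter names plus an octave → A.
A major ninth spans 14 semitones, so from Gbb4 the target pitch is Abb5.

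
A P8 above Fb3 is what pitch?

Fb4

The letter stays F (same as the start), shifted an octave up.
A perfect octave spans 12 semitones, so from Fb3 the target pitch is Fb4.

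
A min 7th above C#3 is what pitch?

B3

Counting seven letter names up from C lands on B.
A minor seventh is 10 semitones; 10 semitones up from C#3 gives B3.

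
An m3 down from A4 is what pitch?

The third takes the letter from A down to F.
A minor third spans 3 semitones, so from A4 the target pitch is F#4.

F#4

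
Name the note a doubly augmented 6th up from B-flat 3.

G-double-sharp 4

Six letter names up from B: G.
Moving 11 semitones up from Bb3 (the size of a doubly augmented sixth) reaches G##4.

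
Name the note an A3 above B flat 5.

D sharp 6

Three letter names up from B: D.
An augmented third is 5 semitones; 5 semitones up from Bb5 gives D#6.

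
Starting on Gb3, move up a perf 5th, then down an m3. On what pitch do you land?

Bb3

Gb3 up a perfect fifth → Db4 (7 semitones).
A minor third down from Db4 is Bb3.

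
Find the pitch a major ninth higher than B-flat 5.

C 7

Two letters up from B (plus an octave) reaches C.
A major ninth is 14 semitones; 14 semitones up from Bb5 gives C7.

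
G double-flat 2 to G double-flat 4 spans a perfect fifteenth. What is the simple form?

Take out an octave (7 from the number): 15 − 7 = 8.
So a perfect fifteenth is an octave plus a perfect octave. The quality is unchanged.

perfect octave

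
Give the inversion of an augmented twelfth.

diminished fourth

First reduce the compound augmented twelfth to its simple form, an augmented fifth.
The rule of nine gives the new number: 9 − 5 = 4, so a fifth becomes a fourth.
And augmented becomes diminished under inversion, so we get a diminished fourth.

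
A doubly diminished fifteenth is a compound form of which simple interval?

doubly diminished 8th

Take out an octave (7 from the number): 15 − 7 = 8.
Quality carries through unchanged, so the simple form is a doubly diminished octave.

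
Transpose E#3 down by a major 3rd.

C#3

The third takes the letter from E down to C.
A major third spans 4 semitones, so from E#3 the target pitch is C#3.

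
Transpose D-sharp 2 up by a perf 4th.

G-sharp 2

Four letter names up from D: G.
Moving 5 semitones up from D#2 (the size of a perfect fourth) reaches G#2.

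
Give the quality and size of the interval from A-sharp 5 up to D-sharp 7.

A to D spans four letter names (A-B-C-D), plus an octave: an eleventh.
The perfect eleventh spans 17 semitones, and A#5 to D#7 is exactly 17 semitones — so this is a perfect eleventh.
(Equivalently, a compound perfect fourth: a perfect fourth plus an octave.)

perfect 11th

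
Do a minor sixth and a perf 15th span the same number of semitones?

A minor sixth is 8 semitones but a perfect fifteenth is 24 semitones — different sizes.

No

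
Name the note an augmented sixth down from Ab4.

Cbb4

Six letter names down from A: C.
An augmented sixth is 10 semitones; 10 semitones down from Ab4 gives Cbb4.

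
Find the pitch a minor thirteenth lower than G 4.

Six letters down from G (plus an octave) reaches B.
A minor thirteenth is 20 semitones; 20 semitones down from G4 gives B2.

B 2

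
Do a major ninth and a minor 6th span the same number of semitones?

No

A major ninth is 14 semitones but a minor sixth is 8 semitones — different sizes.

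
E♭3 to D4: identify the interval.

major seventh

E to D spans seven letter names (E-F-G-A-B-C-D) — that makes it a seventh of some quality.
The major seventh spans 11 semitones, and Eb3 to D4 is exactly 11 semitones — so this is a major seventh.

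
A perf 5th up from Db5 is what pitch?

Ab5

The fifth takes the letter from D up to A.
A perfect fifth spans 7 semitones, so from Db5 the target pitch is Ab5.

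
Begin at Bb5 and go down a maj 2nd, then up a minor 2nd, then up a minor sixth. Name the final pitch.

Gbb6

Bb5 down a major second → Ab5 (2 semitones).
A minor second up from Ab5 is Bbb5.
Up a minor sixth from Bbb5: Gbb6 (8 semitones up).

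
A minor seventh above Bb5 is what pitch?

Ab6

The seventh takes the letter from B up to A.
A minor seventh spans 10 semitones, so from Bb5 the target pitch is Ab6.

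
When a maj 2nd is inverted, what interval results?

minor 7th

The rule of nine gives the new number: 9 − 2 = 7, so a second becomes a seventh.
And major becomes minor under inversion, so we get a minor seventh.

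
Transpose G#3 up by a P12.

D#5

Five letters up from G (plus an octave) reaches D.
A perfect twelfth is 19 semitones; 19 semitones up from G#3 gives D#5.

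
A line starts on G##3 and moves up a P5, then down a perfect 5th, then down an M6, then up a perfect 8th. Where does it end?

B#3

A perfect fifth up from G##3 is D##4.
A perfect fifth down from D##4 is G##3.
Down a major sixth from G##3: B#2 (9 semitones down).
B#2 up a perfect octave → B#3 (12 semitones).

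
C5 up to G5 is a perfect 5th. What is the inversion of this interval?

P4

Interval numbers invert to sum to nine: 5 + 4 = 9, so a fifth inverts to a fourth.
The quality also flips — perfect stays perfect — giving a perfect fourth.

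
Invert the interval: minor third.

major 6th

Interval numbers invert to sum to nine: 3 + 6 = 9, so a third inverts to a sixth.
Quality inverts too: minor becomes major. That makes the inversion a major sixth.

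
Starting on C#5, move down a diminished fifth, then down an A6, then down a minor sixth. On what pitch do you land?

Down a diminished fifth from C#5: F##4 (6 semitones down).
Down an augmented sixth from F##4: A3 (10 semitones down).
A minor sixth down from A3 is C#3.

C#3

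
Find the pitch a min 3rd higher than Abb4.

The third takes the letter from A up to C.
A minor third is 3 semitones; 3 semitones up from Abb4 gives Cbb5.

Cbb5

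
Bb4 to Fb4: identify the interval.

augmented 4th

Descending from Bb4 to Fb4 is the same interval as ascending Fb4 to Bb4.
F to B spans four letter names (F-G-A-B) — that makes it a fourth of some quality.
A perfect fourth would be 5 semitones; Fb4 to Bb4 is 6, one semitone wider, so the interval is augmented.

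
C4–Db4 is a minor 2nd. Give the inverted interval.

major seventh

The rule of nine gives the new number: 9 − 2 = 7, so a second becomes a seventh.
The quality also flips — minor becomes major — giving a major seventh.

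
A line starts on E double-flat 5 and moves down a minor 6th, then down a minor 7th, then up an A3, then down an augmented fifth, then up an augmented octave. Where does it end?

Ebb5 down a minor sixth → Gb4 (8 semitones).
Down a minor seventh from Gb4: Ab3 (10 semitones down).
Up an augmented third from Ab3: C#4 (5 semitones up).
An augmented fifth down from C#4 is F3.
An augmented octave up from F3 is F#4.

F sharp 4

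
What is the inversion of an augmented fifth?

diminished fourth

The rule of nine gives the new number: 9 − 5 = 4, so a fifth becomes a fourth.
Quality inverts too: augmented becomes diminished. That makes the inversion a diminished fourth.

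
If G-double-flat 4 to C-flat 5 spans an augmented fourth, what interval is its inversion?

d5

Inverted interval numbers add to nine, so a fourth pairs with a fifth (4 + 5 = 9).
And augmented becomes diminished under inversion, so we get a diminished fifth.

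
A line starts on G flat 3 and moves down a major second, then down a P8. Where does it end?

Gb3 down a major second → Fb3 (2 semitones).
Fb3 down a perfect octave → Fb2 (12 semitones).

F flat 2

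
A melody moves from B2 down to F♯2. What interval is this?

perfect fourth

Descending from B2 to F#2 is the same interval as ascending F#2 to B2.
F to B spans four letter names (F-G-A-B), so the interval is some kind of fourth.
The perfect fourth spans 5 semitones, and F#2 to B2 is exactly 5 semitones — so this is a perfect fourth.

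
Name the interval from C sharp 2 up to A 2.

C to A spans six letter names (C-D-E-F-G-A): a sixth.
C#2 to A2 is 8 semitones, a half step short of the major sixth (9), so this is minor.

minor sixth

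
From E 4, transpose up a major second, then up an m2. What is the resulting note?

Up a major second from E4: F#4 (2 semitones up).
F#4 up a minor second → G4 (1 semitone).

G 4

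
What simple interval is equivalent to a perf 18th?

P4

Subtracting seven from the interval number removes an octave: 18 − 14 = 4.
So a perfect eighteenth is 2 octaves plus a perfect fourth. The quality is unchanged.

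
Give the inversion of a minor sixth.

Inverted interval numbers add to nine, so a sixth pairs with a third (6 + 3 = 9).
And minor becomes major under inversion, so we get a major third.

major 3rd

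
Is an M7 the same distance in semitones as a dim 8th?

Yes

A major seventh = 11 semitones = a diminished octave; enharmonically equal.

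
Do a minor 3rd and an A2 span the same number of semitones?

A minor third = 3 semitones = an augmented second; enharmonically equal.

Yes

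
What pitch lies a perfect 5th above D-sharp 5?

Five letter names up from D: A.
Moving 7 semitones up from D#5 (the size of a perfect fifth) reaches A#5.

A-sharp 5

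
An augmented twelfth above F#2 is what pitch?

C##4

Five letters up from F (plus an octave) reaches C.
Moving 20 semitones up from F#2 (the size of an augmented twelfth) reaches C##4.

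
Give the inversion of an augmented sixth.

The rule of nine gives the new number: 9 − 6 = 3, so a sixth becomes a third.
The quality also flips — augmented becomes diminished — giving a diminished third.

diminished third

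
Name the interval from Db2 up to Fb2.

minor third

D to F spans three letter names (D-E-F): a third.
At 3 semitones, Db2→Fb2 falls one short of a major third: minor.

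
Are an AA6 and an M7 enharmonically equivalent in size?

A doubly augmented sixth spans 11 semitones, and a major seventh also spans 11 semitones — they're enharmonic.

Yes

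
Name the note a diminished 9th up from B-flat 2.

C-double-flat 4

Two letters up from B (plus an octave) reaches C.
A diminished ninth spans 12 semitones, so from Bb2 the target pitch is Cbb4.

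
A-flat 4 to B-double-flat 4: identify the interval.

A to B spans two letter names (A-B): a second.
At 1 semitone, Ab4→Bbb4 falls one short of a major second: minor.

minor second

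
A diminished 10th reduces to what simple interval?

Take out an octave (7 from the number): 10 − 7 = 3.
Quality carries through unchanged, so the simple form is a diminished third.

diminished 3rd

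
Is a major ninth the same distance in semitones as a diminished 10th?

Both span 14 semitones: a major ninth and a diminished tenth are the same chromatic distance.

Yes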